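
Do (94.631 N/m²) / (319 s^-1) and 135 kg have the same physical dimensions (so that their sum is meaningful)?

Reduce each to base SI dimensions:
  (94.631 N/m²) / (319 s^-1):  [kg·m⁻¹·s⁻²] / [s⁻¹] = kg·m⁻¹·s⁻¹
  135 kg:  kg
kg·m⁻¹·s⁻¹ ≠ kg, so they cannot be added.

No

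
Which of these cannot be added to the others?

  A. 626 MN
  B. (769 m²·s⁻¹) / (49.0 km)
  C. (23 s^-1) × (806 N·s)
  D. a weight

Work out the base dimensions of each:
  A. N = kg·m·s⁻²
  B. [m²·s⁻¹] / [m] = m·s⁻¹
  C. [s⁻¹] · [kg·m·s⁻¹] = kg·m·s⁻²
  D. [weight] = kg·m·s⁻²
All reduce to kg·m·s⁻² except B., which is m·s⁻¹.

B.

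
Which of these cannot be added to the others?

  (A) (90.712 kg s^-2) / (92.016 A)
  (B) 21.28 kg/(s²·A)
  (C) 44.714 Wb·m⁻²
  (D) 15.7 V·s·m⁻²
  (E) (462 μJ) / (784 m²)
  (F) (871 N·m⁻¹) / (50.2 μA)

Reduce each to base SI dimensions:
  (A) [kg·s⁻²] / [A] = kg·s⁻²·A⁻¹
  (B) kg·s⁻²·A⁻¹
  (C) Wb·m⁻² = V·s·m⁻² = kg·s⁻²·A⁻¹
  (D) V·s·m⁻² = J·C⁻¹·s·m⁻² = kg·s⁻²·A⁻¹
  (E) [kg·m²·s⁻²] / [m²] = kg·s⁻²
  (F) [kg·s⁻²] / [A] = kg·s⁻²·A⁻¹
All reduce to kg·s⁻²·A⁻¹ except (E), which is kg·s⁻².

(E)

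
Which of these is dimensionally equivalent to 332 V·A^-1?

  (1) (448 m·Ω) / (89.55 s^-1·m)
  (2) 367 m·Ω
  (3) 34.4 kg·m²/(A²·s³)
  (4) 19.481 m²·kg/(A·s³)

(3)

Reference: V·A⁻¹ = J·C⁻¹·A⁻¹ = kg·m²·s⁻³·A⁻².
Each option:
  (1) [kg·m³·s⁻³·A⁻²] / [m·s⁻¹] = kg·m²·s⁻²·A⁻²
  (2) Ω·m = V·A⁻¹·m = kg·m³·s⁻³·A⁻²
  (3) kg·m²·s⁻³·A⁻²  ← same
  (4) kg·m²·s⁻³·A⁻¹
Only (3) matches kg·m²·s⁻³·A⁻².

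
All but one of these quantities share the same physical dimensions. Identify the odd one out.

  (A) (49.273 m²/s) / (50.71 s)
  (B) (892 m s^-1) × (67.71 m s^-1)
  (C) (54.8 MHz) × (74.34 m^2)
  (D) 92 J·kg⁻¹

In SI base units:
  (A) [m²·s⁻¹] / [s] = m²·s⁻²
  (B) [m·s⁻¹] · [m·s⁻¹] = m²·s⁻²
  (C) [s⁻¹] · [m²] = m²·s⁻¹
  (D) J·kg⁻¹ = N·m·kg⁻¹ = m²·s⁻²
All reduce to m²·s⁻² except (C), which is m²·s⁻¹.

(C)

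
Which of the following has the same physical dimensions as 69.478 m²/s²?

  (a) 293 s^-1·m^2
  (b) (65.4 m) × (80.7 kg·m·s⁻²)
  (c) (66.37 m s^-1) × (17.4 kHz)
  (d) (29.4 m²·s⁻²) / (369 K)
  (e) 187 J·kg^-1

(e)

Reference: m²·s⁻².
Each option:
  (a) m²·s⁻¹
  (b) [m] · [kg·m·s⁻²] = kg·m²·s⁻²
  (c) [m·s⁻¹] · [s⁻¹] = m·s⁻²
  (d) [m²·s⁻²] / [K] = m²·s⁻²·K⁻¹
  (e) J·kg⁻¹ = N·m·kg⁻¹ = m²·s⁻²  ← same
Only (e) matches m²·s⁻².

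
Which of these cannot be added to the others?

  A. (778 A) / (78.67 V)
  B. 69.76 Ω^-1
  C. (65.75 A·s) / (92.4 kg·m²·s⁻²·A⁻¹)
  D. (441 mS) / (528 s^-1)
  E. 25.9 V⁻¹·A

D.

In SI base units:
  A. [A] / [kg·m²·s⁻³·A⁻¹] = kg⁻¹·m⁻²·s³·A²
  B. Ω⁻¹ = (V·A⁻¹)⁻¹ = kg⁻¹·m⁻²·s³·A²
  C. [s·A] / [kg·m²·s⁻²·A⁻¹] = kg⁻¹·m⁻²·s³·A²
  D. [kg⁻¹·m⁻²·s³·A²] / [s⁻¹] = kg⁻¹·m⁻²·s⁴·A²
  E. A·V⁻¹ = A·(J·C⁻¹)⁻¹ = kg⁻¹·m⁻²·s³·A²
All reduce to kg⁻¹·m⁻²·s³·A² except D., which is kg⁻¹·m⁻²·s⁴·A².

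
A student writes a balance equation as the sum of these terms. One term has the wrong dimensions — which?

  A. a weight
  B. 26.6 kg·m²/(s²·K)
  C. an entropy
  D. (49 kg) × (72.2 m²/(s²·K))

A.

In SI base units:
  A. [weight] = kg·m·s⁻²
  B. kg·m²·s⁻²·K⁻¹
  C. [entropy] = kg·m²·s⁻²·K⁻¹
  D. [kg] · [m²·s⁻²·K⁻¹] = kg·m²·s⁻²·K⁻¹
All reduce to kg·m²·s⁻²·K⁻¹ except A., which is kg·m·s⁻².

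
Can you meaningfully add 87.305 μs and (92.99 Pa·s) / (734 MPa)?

Reduce each to base SI dimensions:
  87.305 μs:  s
  (92.99 Pa·s) / (734 MPa):  [kg·m⁻¹·s⁻¹] / [kg·m⁻¹·s⁻²] = s
Both are s, so they have the same dimensions and can be added.

Yes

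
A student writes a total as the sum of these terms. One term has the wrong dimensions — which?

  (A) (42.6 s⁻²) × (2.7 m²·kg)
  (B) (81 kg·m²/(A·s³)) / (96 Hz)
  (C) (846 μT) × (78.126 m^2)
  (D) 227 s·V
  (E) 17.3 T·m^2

(A)

Expand each in SI base units:
  (A) [s⁻²] · [kg·m²] = kg·m²·s⁻²
  (B) [kg·m²·s⁻³·A⁻¹] / [s⁻¹] = kg·m²·s⁻²·A⁻¹
  (C) [kg·s⁻²·A⁻¹] · [m²] = kg·m²·s⁻²·A⁻¹
  (D) V·s = J·C⁻¹·s = kg·m²·s⁻²·A⁻¹
  (E) T·m² = Wb·m⁻²·m² = kg·m²·s⁻²·A⁻¹
All reduce to kg·m²·s⁻²·A⁻¹ except (A), which is kg·m²·s⁻².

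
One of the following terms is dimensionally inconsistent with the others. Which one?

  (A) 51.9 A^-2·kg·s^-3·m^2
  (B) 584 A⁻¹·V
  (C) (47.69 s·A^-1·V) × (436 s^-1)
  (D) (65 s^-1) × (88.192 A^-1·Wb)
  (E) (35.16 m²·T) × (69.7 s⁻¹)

Dimensions:
  (A) kg·m²·s⁻³·A⁻²
  (B) V·A⁻¹ = J·C⁻¹·A⁻¹ = kg·m²·s⁻³·A⁻²
  (C) [kg·m²·s⁻²·A⁻²] · [s⁻¹] = kg·m²·s⁻³·A⁻²
  (D) [s⁻¹] · [kg·m²·s⁻²·A⁻²] = kg·m²·s⁻³·A⁻²
  (E) [kg·m²·s⁻²·A⁻¹] · [s⁻¹] = kg·m²·s⁻³·A⁻¹
All reduce to kg·m²·s⁻³·A⁻² except (E), which is kg·m²·s⁻³·A⁻¹.

(E)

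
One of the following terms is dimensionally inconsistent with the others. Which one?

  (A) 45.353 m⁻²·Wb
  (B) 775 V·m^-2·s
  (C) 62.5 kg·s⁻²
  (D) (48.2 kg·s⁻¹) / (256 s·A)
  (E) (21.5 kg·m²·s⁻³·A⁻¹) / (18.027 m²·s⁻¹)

(C)

Expand each in SI base units:
  (A) Wb·m⁻² = V·s·m⁻² = kg·s⁻²·A⁻¹
  (B) V·s·m⁻² = J·C⁻¹·s·m⁻² = kg·s⁻²·A⁻¹
  (C) kg·s⁻²
  (D) [kg·s⁻¹] / [s·A] = kg·s⁻²·A⁻¹
  (E) [kg·m²·s⁻³·A⁻¹] / [m²·s⁻¹] = kg·s⁻²·A⁻¹
All reduce to kg·s⁻²·A⁻¹ except (C), which is kg·s⁻².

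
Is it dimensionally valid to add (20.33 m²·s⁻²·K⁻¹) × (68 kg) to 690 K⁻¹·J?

Yes

Work out the base dimensions of each:
  (20.33 m²·s⁻²·K⁻¹) × (68 kg):  [m²·s⁻²·K⁻¹] · [kg] = kg·m²·s⁻²·K⁻¹
  690 K⁻¹·J:  J·K⁻¹ = N·m·K⁻¹ = kg·m²·s⁻²·K⁻¹
Both are kg·m²·s⁻²·K⁻¹, so they have the same dimensions and can be added.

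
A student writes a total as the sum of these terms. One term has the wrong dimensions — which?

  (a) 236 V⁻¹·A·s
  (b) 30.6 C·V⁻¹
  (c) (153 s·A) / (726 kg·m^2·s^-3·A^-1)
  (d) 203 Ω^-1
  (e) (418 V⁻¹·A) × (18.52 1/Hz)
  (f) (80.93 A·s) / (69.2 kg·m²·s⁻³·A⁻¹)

(d)

In SI base units:
  (a) A·s·V⁻¹ = A·s·(J·C⁻¹)⁻¹ = kg⁻¹·m⁻²·s⁴·A²
  (b) C·V⁻¹ = s·A·(J·C⁻¹)⁻¹ = kg⁻¹·m⁻²·s⁴·A²
  (c) [s·A] / [kg·m²·s⁻³·A⁻¹] = kg⁻¹·m⁻²·s⁴·A²
  (d) Ω⁻¹ = (V·A⁻¹)⁻¹ = kg⁻¹·m⁻²·s³·A²
  (e) [kg⁻¹·m⁻²·s³·A²] · [s] = kg⁻¹·m⁻²·s⁴·A²
  (f) [s·A] / [kg·m²·s⁻³·A⁻¹] = kg⁻¹·m⁻²·s⁴·A²
All reduce to kg⁻¹·m⁻²·s⁴·A² except (d), which is kg⁻¹·m⁻²·s³·A².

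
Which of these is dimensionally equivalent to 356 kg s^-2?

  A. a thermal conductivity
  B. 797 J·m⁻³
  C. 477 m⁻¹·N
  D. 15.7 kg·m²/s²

C.

Reference: kg·s⁻².
Each option:
  A. [thermal conductivity] = kg·m·s⁻³·K⁻¹
  B. J·m⁻³ = N·m·m⁻³ = kg·m⁻¹·s⁻²
  C. N·m⁻¹ = kg·m·s⁻²·m⁻¹ = kg·s⁻²  ← same
  D. kg·m²·s⁻²
Only C. matches kg·s⁻².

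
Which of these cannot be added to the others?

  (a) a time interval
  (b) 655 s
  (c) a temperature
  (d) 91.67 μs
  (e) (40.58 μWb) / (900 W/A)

(c)

Work out the base dimensions of each:
  (a) [time interval] = s
  (b) s
  (c) [temperature] = K
  (d) s
  (e) [kg·m²·s⁻²·A⁻¹] / [kg·m²·s⁻³·A⁻¹] = s
All reduce to s except (c), which is K.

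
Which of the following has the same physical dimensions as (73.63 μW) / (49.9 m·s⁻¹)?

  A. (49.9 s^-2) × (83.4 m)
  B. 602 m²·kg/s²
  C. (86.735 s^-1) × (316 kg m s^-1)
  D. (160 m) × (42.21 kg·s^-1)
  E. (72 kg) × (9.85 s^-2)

C.

Reference: [kg·m²·s⁻³] / [m·s⁻¹] = kg·m·s⁻².
Each option:
  A. [s⁻²] · [m] = m·s⁻²
  B. kg·m²·s⁻²
  C. [s⁻¹] · [kg·m·s⁻¹] = kg·m·s⁻²  ← same
  D. [m] · [kg·s⁻¹] = kg·m·s⁻¹
  E. [kg] · [s⁻²] = kg·s⁻²
Only C. matches kg·m·s⁻².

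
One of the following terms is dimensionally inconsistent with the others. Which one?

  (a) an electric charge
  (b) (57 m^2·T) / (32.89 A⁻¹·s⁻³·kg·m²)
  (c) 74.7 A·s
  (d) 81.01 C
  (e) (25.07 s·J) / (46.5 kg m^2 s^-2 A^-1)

(b)

Reduce each to base SI dimensions:
  (a) [electric charge] = s·A
  (b) [kg·m²·s⁻²·A⁻¹] / [kg·m²·s⁻³·A⁻¹] = s
  (c) A·s = s·A
  (d) C = s·A
  (e) [kg·m²·s⁻¹] / [kg·m²·s⁻²·A⁻¹] = s·A
All reduce to s·A except (b), which is s.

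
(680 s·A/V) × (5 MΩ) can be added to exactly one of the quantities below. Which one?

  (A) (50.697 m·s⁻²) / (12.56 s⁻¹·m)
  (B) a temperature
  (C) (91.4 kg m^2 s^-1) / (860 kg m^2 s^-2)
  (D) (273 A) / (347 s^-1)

Reference: [kg⁻¹·m⁻²·s⁴·A²] · [kg·m²·s⁻³·A⁻²] = s.
Each option:
  (A) [m·s⁻²] / [m·s⁻¹] = s⁻¹
  (B) [temperature] = K
  (C) [kg·m²·s⁻¹] / [kg·m²·s⁻²] = s  ← same
  (D) [A] / [s⁻¹] = s·A
Only (C) matches s.

(C)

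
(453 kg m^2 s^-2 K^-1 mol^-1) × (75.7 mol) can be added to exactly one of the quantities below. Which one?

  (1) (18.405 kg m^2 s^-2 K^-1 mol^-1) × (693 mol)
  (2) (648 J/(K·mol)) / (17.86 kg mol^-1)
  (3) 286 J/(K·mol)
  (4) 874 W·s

Reference: [kg·m²·s⁻²·K⁻¹·mol⁻¹] · [mol] = kg·m²·s⁻²·K⁻¹.
Each option:
  (1) [kg·m²·s⁻²·K⁻¹·mol⁻¹] · [mol] = kg·m²·s⁻²·K⁻¹  ← same
  (2) [kg·m²·s⁻²·K⁻¹·mol⁻¹] / [kg·mol⁻¹] = m²·s⁻²·K⁻¹
  (3) J·mol⁻¹·K⁻¹ = N·m·mol⁻¹·K⁻¹ = kg·m²·s⁻²·K⁻¹·mol⁻¹
  (4) W·s = J·s⁻¹·s = kg·m²·s⁻²
Only (1) matches kg·m²·s⁻²·K⁻¹.

(1)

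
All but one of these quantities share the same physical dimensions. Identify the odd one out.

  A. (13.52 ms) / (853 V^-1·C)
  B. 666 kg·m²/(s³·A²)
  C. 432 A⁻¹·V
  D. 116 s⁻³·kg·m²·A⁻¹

D.

Reduce each to base SI dimensions:
  A. [s] / [kg⁻¹·m⁻²·s⁴·A²] = kg·m²·s⁻³·A⁻²
  B. kg·m²·s⁻³·A⁻²
  C. V·A⁻¹ = J·C⁻¹·A⁻¹ = kg·m²·s⁻³·A⁻²
  D. kg·m²·s⁻³·A⁻¹
All reduce to kg·m²·s⁻³·A⁻² except D., which is kg·m²·s⁻³·A⁻¹.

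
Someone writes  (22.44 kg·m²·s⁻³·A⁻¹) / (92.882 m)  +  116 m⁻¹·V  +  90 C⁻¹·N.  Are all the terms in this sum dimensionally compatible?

Dimensions:
  (22.44 kg·m²·s⁻³·A⁻¹) / (92.882 m):  [kg·m²·s⁻³·A⁻¹] / [m] = kg·m·s⁻³·A⁻¹
  116 m⁻¹·V:  V·m⁻¹ = J·C⁻¹·m⁻¹ = kg·m·s⁻³·A⁻¹
  90 C⁻¹·N:  N·C⁻¹ = kg·m·s⁻²·(s·A)⁻¹ = kg·m·s⁻³·A⁻¹
Every term reduces to kg·m·s⁻³·A⁻¹.

Yes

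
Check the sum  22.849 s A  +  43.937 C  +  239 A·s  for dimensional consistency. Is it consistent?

Reduce each to base SI dimensions:
  22.849 s A:  s·A
  43.937 C:  C = s·A
  239 A·s:  A·s = s·A
Every term reduces to s·A.

Yes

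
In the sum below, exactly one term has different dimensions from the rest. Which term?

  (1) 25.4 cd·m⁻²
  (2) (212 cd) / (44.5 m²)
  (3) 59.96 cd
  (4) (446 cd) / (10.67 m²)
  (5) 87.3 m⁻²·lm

Reduce each to base SI dimensions:
  (1) cd·m⁻² = m⁻²·cd
  (2) [cd] / [m²] = m⁻²·cd
  (3) cd
  (4) [cd] / [m²] = m⁻²·cd
  (5) lm·m⁻² = cd·m⁻² = m⁻²·cd
All reduce to m⁻²·cd except (3), which is cd.

(3)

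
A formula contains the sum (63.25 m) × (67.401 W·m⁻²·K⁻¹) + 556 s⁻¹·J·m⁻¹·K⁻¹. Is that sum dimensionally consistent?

Reduce each to base SI dimensions:
  (63.25 m) × (67.401 W·m⁻²·K⁻¹):  [m] · [kg·s⁻³·K⁻¹] = kg·m·s⁻³·K⁻¹
  556 s⁻¹·J·m⁻¹·K⁻¹:  J·s⁻¹·m⁻¹·K⁻¹ = N·m·s⁻¹·m⁻¹·K⁻¹ = kg·m·s⁻³·K⁻¹
Both are kg·m·s⁻³·K⁻¹, so they have the same dimensions and can be added.

Yes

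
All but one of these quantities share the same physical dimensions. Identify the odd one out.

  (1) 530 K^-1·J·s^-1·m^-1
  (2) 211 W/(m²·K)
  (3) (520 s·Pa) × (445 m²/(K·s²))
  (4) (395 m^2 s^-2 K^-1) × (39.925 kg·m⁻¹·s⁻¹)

(2)

Work out the base dimensions of each:
  (1) J·s⁻¹·m⁻¹·K⁻¹ = N·m·s⁻¹·m⁻¹·K⁻¹ = kg·m·s⁻³·K⁻¹
  (2) W·m⁻²·K⁻¹ = J·s⁻¹·m⁻²·K⁻¹ = kg·s⁻³·K⁻¹
  (3) [kg·m⁻¹·s⁻¹] · [m²·s⁻²·K⁻¹] = kg·m·s⁻³·K⁻¹
  (4) [m²·s⁻²·K⁻¹] · [kg·m⁻¹·s⁻¹] = kg·m·s⁻³·K⁻¹
All reduce to kg·m·s⁻³·K⁻¹ except (2), which is kg·s⁻³·K⁻¹.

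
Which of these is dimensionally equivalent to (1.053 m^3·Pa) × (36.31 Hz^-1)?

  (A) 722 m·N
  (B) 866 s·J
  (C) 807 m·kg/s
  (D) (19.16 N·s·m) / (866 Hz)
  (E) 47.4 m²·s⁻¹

(B)

Reference: [kg·m²·s⁻²] · [s] = kg·m²·s⁻¹.
Each option:
  (A) N·m = kg·m·s⁻²·m = kg·m²·s⁻²
  (B) J·s = N·m·s = kg·m²·s⁻¹  ← same
  (C) kg·m·s⁻¹
  (D) [kg·m²·s⁻¹] / [s⁻¹] = kg·m²
  (E) m²·s⁻¹
Only (B) matches kg·m²·s⁻¹.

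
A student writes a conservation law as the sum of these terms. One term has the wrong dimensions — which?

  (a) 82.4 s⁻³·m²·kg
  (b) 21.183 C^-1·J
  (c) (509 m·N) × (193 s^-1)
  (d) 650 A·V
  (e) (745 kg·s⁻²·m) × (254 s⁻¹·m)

Work out the base dimensions of each:
  (a) kg·m²·s⁻³
  (b) J·C⁻¹ = N·m·(s·A)⁻¹ = kg·m²·s⁻³·A⁻¹
  (c) [kg·m²·s⁻²] · [s⁻¹] = kg·m²·s⁻³
  (d) V·A = J·C⁻¹·A = kg·m²·s⁻³
  (e) [kg·m·s⁻²] · [m·s⁻¹] = kg·m²·s⁻³
All reduce to kg·m²·s⁻³ except (b), which is kg·m²·s⁻³·A⁻¹.

(b)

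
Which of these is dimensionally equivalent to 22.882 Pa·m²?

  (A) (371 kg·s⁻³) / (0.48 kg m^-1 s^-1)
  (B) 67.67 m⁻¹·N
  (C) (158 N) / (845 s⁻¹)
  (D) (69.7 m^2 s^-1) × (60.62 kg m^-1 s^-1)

(D)

Reference: Pa·m² = N·m⁻²·m² = kg·m·s⁻².
Each option:
  (A) [kg·s⁻³] / [kg·m⁻¹·s⁻¹] = m·s⁻²
  (B) N·m⁻¹ = kg·m·s⁻²·m⁻¹ = kg·s⁻²
  (C) [kg·m·s⁻²] / [s⁻¹] = kg·m·s⁻¹
  (D) [m²·s⁻¹] · [kg·m⁻¹·s⁻¹] = kg·m·s⁻²  ← same
Only (D) matches kg·m·s⁻².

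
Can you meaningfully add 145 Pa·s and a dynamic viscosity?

Work out the base dimensions of each:
  145 Pa·s:  Pa·s = N·m⁻²·s = kg·m⁻¹·s⁻¹
  a dynamic viscosity:  [dynamic viscosity] = kg·m⁻¹·s⁻¹
Both are kg·m⁻¹·s⁻¹, so they have the same dimensions and can be added.

Yes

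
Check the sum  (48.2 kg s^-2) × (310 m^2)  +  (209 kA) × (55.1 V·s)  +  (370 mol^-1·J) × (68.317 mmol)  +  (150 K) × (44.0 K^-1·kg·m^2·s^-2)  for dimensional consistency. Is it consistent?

Work out the base dimensions of each:
  (48.2 kg s^-2) × (310 m^2):  [kg·s⁻²] · [m²] = kg·m²·s⁻²
  (209 kA) × (55.1 V·s):  [A] · [kg·m²·s⁻²·A⁻¹] = kg·m²·s⁻²
  (370 mol^-1·J) × (68.317 mmol):  [kg·m²·s⁻²·mol⁻¹] · [mol] = kg·m²·s⁻²
  (150 K) × (44.0 K^-1·kg·m^2·s^-2):  [K] · [kg·m²·s⁻²·K⁻¹] = kg·m²·s⁻²
Every term reduces to kg·m²·s⁻².

Yes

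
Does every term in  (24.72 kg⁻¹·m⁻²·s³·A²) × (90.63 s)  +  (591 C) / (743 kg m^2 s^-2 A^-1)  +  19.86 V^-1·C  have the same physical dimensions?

Reduce each to base SI dimensions:
  (24.72 kg⁻¹·m⁻²·s³·A²) × (90.63 s):  [kg⁻¹·m⁻²·s³·A²] · [s] = kg⁻¹·m⁻²·s⁴·A²
  (591 C) / (743 kg m^2 s^-2 A^-1):  [s·A] / [kg·m²·s⁻²·A⁻¹] = kg⁻¹·m⁻²·s³·A²
  19.86 V^-1·C:  C·V⁻¹ = s·A·(J·C⁻¹)⁻¹ = kg⁻¹·m⁻²·s⁴·A²
The terms do not share a single dimension (kg⁻¹·m⁻²·s³·A² vs kg⁻¹·m⁻²·s⁴·A²).

No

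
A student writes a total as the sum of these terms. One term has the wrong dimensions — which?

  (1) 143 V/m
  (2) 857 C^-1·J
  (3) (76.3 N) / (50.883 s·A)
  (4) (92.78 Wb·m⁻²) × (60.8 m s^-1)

(2)

Work out the base dimensions of each:
  (1) V·m⁻¹ = J·C⁻¹·m⁻¹ = kg·m·s⁻³·A⁻¹
  (2) J·C⁻¹ = N·m·(s·A)⁻¹ = kg·m²·s⁻³·A⁻¹
  (3) [kg·m·s⁻²] / [s·A] = kg·m·s⁻³·A⁻¹
  (4) [kg·s⁻²·A⁻¹] · [m·s⁻¹] = kg·m·s⁻³·A⁻¹
All reduce to kg·m·s⁻³·A⁻¹ except (2), which is kg·m²·s⁻³·A⁻¹.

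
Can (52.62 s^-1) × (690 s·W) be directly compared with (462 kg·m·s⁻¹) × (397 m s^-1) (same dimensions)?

In SI base units:
  (52.62 s^-1) × (690 s·W):  [s⁻¹] · [kg·m²·s⁻²] = kg·m²·s⁻³
  (462 kg·m·s⁻¹) × (397 m s^-1):  [kg·m·s⁻¹] · [m·s⁻¹] = kg·m²·s⁻²
kg·m²·s⁻³ ≠ kg·m²·s⁻², so they cannot be added.

No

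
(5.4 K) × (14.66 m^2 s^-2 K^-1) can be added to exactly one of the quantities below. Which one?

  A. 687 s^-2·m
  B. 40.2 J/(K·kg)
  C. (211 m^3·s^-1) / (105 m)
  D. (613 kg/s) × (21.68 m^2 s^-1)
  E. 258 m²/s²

Reference: [K] · [m²·s⁻²·K⁻¹] = m²·s⁻².
Each option:
  A. m·s⁻²
  B. J·kg⁻¹·K⁻¹ = N·m·kg⁻¹·K⁻¹ = m²·s⁻²·K⁻¹
  C. [m³·s⁻¹] / [m] = m²·s⁻¹
  D. [kg·s⁻¹] · [m²·s⁻¹] = kg·m²·s⁻²
  E. m²·s⁻²  ← same
Only E. matches m²·s⁻².

E.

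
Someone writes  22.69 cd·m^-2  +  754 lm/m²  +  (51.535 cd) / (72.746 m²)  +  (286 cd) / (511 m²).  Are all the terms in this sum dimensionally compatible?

Expand each in SI base units:
  22.69 cd·m^-2:  cd·m⁻² = m⁻²·cd
  754 lm/m²:  lm·m⁻² = cd·m⁻² = m⁻²·cd
  (51.535 cd) / (72.746 m²):  [cd] / [m²] = m⁻²·cd
  (286 cd) / (511 m²):  [cd] / [m²] = m⁻²·cd
Every term reduces to m⁻²·cd.

Yes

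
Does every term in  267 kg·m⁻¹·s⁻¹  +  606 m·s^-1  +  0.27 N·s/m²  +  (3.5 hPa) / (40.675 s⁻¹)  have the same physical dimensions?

No

In SI base units:
  267 kg·m⁻¹·s⁻¹:  kg·m⁻¹·s⁻¹
  606 m·s^-1:  m·s⁻¹
  0.27 N·s/m²:  N·s·m⁻² = kg·m·s⁻²·s·m⁻² = kg·m⁻¹·s⁻¹
  (3.5 hPa) / (40.675 s⁻¹):  [kg·m⁻¹·s⁻²] / [s⁻¹] = kg·m⁻¹·s⁻¹
The terms do not share a single dimension (kg·m⁻¹·s⁻¹ vs m·s⁻¹).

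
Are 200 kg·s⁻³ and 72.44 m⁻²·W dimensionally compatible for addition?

Dimensions:
  200 kg·s⁻³:  kg·s⁻³
  72.44 m⁻²·W:  W·m⁻² = J·s⁻¹·m⁻² = kg·s⁻³
Both are kg·s⁻³, so they have the same dimensions and can be added.

Yes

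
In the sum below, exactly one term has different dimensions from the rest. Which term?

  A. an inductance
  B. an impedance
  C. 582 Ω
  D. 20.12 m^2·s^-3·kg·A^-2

Expand each in SI base units:
  A. [inductance] = kg·m²·s⁻²·A⁻²
  B. [impedance] = kg·m²·s⁻³·A⁻²
  C. Ω = V·A⁻¹ = kg·m²·s⁻³·A⁻²
  D. kg·m²·s⁻³·A⁻²
All reduce to kg·m²·s⁻³·A⁻² except A., which is kg·m²·s⁻²·A⁻².

A.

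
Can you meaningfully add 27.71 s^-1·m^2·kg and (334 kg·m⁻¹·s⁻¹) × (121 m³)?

Yes

Dimensions:
  27.71 s^-1·m^2·kg:  kg·m²·s⁻¹
  (334 kg·m⁻¹·s⁻¹) × (121 m³):  [kg·m⁻¹·s⁻¹] · [m³] = kg·m²·s⁻¹
Both are kg·m²·s⁻¹, so they have the same dimensions and can be added.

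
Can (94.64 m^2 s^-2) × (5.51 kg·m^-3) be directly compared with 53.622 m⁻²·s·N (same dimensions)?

Dimensions:
  (94.64 m^2 s^-2) × (5.51 kg·m^-3):  [m²·s⁻²] · [kg·m⁻³] = kg·m⁻¹·s⁻²
  53.622 m⁻²·s·N:  N·s·m⁻² = kg·m·s⁻²·s·m⁻² = kg·m⁻¹·s⁻¹
kg·m⁻¹·s⁻² ≠ kg·m⁻¹·s⁻¹, so they cannot be added.

No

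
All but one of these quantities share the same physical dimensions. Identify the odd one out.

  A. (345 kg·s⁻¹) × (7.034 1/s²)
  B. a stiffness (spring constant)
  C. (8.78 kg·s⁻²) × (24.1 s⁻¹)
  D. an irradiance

Reduce each to base SI dimensions:
  A. [kg·s⁻¹] · [s⁻²] = kg·s⁻³
  B. [stiffness (spring constant)] = kg·s⁻²
  C. [kg·s⁻²] · [s⁻¹] = kg·s⁻³
  D. [irradiance] = kg·s⁻³
All reduce to kg·s⁻³ except B., which is kg·s⁻².

B.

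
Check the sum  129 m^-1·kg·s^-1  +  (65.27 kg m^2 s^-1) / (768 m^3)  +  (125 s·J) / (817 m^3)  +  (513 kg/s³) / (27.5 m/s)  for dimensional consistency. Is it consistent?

In SI base units:
  129 m^-1·kg·s^-1:  kg·m⁻¹·s⁻¹
  (65.27 kg m^2 s^-1) / (768 m^3):  [kg·m²·s⁻¹] / [m³] = kg·m⁻¹·s⁻¹
  (125 s·J) / (817 m^3):  [kg·m²·s⁻¹] / [m³] = kg·m⁻¹·s⁻¹
  (513 kg/s³) / (27.5 m/s):  [kg·s⁻³] / [m·s⁻¹] = kg·m⁻¹·s⁻²
The terms do not share a single dimension (kg·m⁻¹·s⁻² vs kg·m⁻¹·s⁻¹).

No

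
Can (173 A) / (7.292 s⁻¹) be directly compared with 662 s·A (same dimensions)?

Yes

Expand each in SI base units:
  (173 A) / (7.292 s⁻¹):  [A] / [s⁻¹] = s·A
  662 s·A:  A·s = s·A
Both are s·A, so they have the same dimensions and can be added.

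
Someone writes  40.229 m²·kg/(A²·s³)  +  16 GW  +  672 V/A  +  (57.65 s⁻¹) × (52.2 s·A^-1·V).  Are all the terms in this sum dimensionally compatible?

No

In SI base units:
  40.229 m²·kg/(A²·s³):  kg·m²·s⁻³·A⁻²
  16 GW:  W = J·s⁻¹ = kg·m²·s⁻³
  672 V/A:  V·A⁻¹ = J·C⁻¹·A⁻¹ = kg·m²·s⁻³·A⁻²
  (57.65 s⁻¹) × (52.2 s·A^-1·V):  [s⁻¹] · [kg·m²·s⁻²·A⁻²] = kg·m²·s⁻³·A⁻²
The terms do not share a single dimension (kg·m²·s⁻³ vs kg·m²·s⁻³·A⁻²).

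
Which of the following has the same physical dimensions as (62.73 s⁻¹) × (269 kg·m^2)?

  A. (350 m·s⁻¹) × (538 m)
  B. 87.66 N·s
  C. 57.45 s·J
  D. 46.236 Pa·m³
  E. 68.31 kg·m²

C.

Reference: [s⁻¹] · [kg·m²] = kg·m²·s⁻¹.
Each option:
  A. [m·s⁻¹] · [m] = m²·s⁻¹
  B. N·s = kg·m·s⁻²·s = kg·m·s⁻¹
  C. J·s = N·m·s = kg·m²·s⁻¹  ← same
  D. Pa·m³ = N·m⁻²·m³ = kg·m²·s⁻²
  E. kg·m²
Only C. matches kg·m²·s⁻¹.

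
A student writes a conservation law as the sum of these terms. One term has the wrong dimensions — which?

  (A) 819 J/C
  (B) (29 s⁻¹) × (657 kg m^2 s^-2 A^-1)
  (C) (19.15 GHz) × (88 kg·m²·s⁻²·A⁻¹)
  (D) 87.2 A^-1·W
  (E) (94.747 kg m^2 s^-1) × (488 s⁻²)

(E)

Expand each in SI base units:
  (A) J·C⁻¹ = N·m·(s·A)⁻¹ = kg·m²·s⁻³·A⁻¹
  (B) [s⁻¹] · [kg·m²·s⁻²·A⁻¹] = kg·m²·s⁻³·A⁻¹
  (C) [s⁻¹] · [kg·m²·s⁻²·A⁻¹] = kg·m²·s⁻³·A⁻¹
  (D) W·A⁻¹ = J·s⁻¹·A⁻¹ = kg·m²·s⁻³·A⁻¹
  (E) [kg·m²·s⁻¹] · [s⁻²] = kg·m²·s⁻³
All reduce to kg·m²·s⁻³·A⁻¹ except (E), which is kg·m²·s⁻³.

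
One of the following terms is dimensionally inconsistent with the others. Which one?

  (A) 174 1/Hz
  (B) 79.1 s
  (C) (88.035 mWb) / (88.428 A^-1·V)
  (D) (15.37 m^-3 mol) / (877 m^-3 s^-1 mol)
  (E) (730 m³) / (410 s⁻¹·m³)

(C)

In SI base units:
  (A) Hz⁻¹ = (s⁻¹)⁻¹ = s
  (B) s
  (C) [kg·m²·s⁻²·A⁻¹] / [kg·m²·s⁻³·A⁻²] = s·A
  (D) [m⁻³·mol] / [m⁻³·s⁻¹·mol] = s
  (E) [m³] / [m³·s⁻¹] = s
All reduce to s except (C), which is s·A.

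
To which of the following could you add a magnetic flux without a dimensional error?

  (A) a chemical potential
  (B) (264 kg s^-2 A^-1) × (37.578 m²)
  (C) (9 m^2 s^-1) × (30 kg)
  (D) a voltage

Reference: [magnetic flux] = kg·m²·s⁻²·A⁻¹.
Each option:
  (A) [chemical potential] = kg·m²·s⁻²·mol⁻¹
  (B) [kg·s⁻²·A⁻¹] · [m²] = kg·m²·s⁻²·A⁻¹  ← same
  (C) [m²·s⁻¹] · [kg] = kg·m²·s⁻¹
  (D) [voltage] = kg·m²·s⁻³·A⁻¹
Only (B) matches kg·m²·s⁻²·A⁻¹.

(B)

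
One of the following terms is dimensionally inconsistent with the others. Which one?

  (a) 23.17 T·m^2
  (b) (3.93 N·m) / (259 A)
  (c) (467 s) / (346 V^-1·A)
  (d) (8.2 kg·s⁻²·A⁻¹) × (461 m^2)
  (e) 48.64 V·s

In SI base units:
  (a) T·m² = Wb·m⁻²·m² = kg·m²·s⁻²·A⁻¹
  (b) [kg·m²·s⁻²] / [A] = kg·m²·s⁻²·A⁻¹
  (c) [s] / [kg⁻¹·m⁻²·s³·A²] = kg·m²·s⁻²·A⁻²
  (d) [kg·s⁻²·A⁻¹] · [m²] = kg·m²·s⁻²·A⁻¹
  (e) V·s = J·C⁻¹·s = kg·m²·s⁻²·A⁻¹
All reduce to kg·m²·s⁻²·A⁻¹ except (c), which is kg·m²·s⁻²·A⁻².

(c)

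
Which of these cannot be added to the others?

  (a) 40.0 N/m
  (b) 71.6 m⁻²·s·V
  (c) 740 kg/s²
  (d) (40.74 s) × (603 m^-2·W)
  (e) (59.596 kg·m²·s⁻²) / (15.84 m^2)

(b)

In SI base units:
  (a) N·m⁻¹ = kg·m·s⁻²·m⁻¹ = kg·s⁻²
  (b) V·s·m⁻² = J·C⁻¹·s·m⁻² = kg·s⁻²·A⁻¹
  (c) kg·s⁻²
  (d) [s] · [kg·s⁻³] = kg·s⁻²
  (e) [kg·m²·s⁻²] / [m²] = kg·s⁻²
All reduce to kg·s⁻² except (b), which is kg·s⁻²·A⁻¹.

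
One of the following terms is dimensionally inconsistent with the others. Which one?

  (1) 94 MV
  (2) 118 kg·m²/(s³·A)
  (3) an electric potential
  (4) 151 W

(4)

Work out the base dimensions of each:
  (1) V = J·C⁻¹ = kg·m²·s⁻³·A⁻¹
  (2) kg·m²·s⁻³·A⁻¹
  (3) [electric potential] = kg·m²·s⁻³·A⁻¹
  (4) W = J·s⁻¹ = kg·m²·s⁻³
All reduce to kg·m²·s⁻³·A⁻¹ except (4), which is kg·m²·s⁻³.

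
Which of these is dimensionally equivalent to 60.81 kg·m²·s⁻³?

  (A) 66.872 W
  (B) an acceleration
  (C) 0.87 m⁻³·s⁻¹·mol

(A)

Reference: kg·m²·s⁻³.
Each option:
  (A) W = J·s⁻¹ = kg·m²·s⁻³  ← same
  (B) [acceleration] = m·s⁻²
  (C) m⁻³·s⁻¹·mol
Only (A) matches kg·m²·s⁻³.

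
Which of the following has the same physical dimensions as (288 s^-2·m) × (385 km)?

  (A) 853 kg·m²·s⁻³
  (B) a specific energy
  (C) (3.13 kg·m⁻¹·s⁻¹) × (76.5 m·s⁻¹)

Reference: [m·s⁻²] · [m] = m²·s⁻².
Each option:
  (A) kg·m²·s⁻³
  (B) [specific energy] = m²·s⁻²  ← same
  (C) [kg·m⁻¹·s⁻¹] · [m·s⁻¹] = kg·s⁻²
Only (B) matches m²·s⁻².

(B)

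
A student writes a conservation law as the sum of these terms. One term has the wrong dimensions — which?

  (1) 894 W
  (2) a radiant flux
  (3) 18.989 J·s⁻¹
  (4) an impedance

Expand each in SI base units:
  (1) W = J·s⁻¹ = kg·m²·s⁻³
  (2) [radiant flux] = kg·m²·s⁻³
  (3) J·s⁻¹ = N·m·s⁻¹ = kg·m²·s⁻³
  (4) [impedance] = kg·m²·s⁻³·A⁻²
All reduce to kg·m²·s⁻³ except (4), which is kg·m²·s⁻³·A⁻².

(4)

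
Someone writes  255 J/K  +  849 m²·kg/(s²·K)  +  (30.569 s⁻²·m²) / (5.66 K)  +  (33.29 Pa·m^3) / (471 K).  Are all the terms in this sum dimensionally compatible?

No

Expand each in SI base units:
  255 J/K:  J·K⁻¹ = N·m·K⁻¹ = kg·m²·s⁻²·K⁻¹
  849 m²·kg/(s²·K):  kg·m²·s⁻²·K⁻¹
  (30.569 s⁻²·m²) / (5.66 K):  [m²·s⁻²] / [K] = m²·s⁻²·K⁻¹
  (33.29 Pa·m^3) / (471 K):  [kg·m²·s⁻²] / [K] = kg·m²·s⁻²·K⁻¹
The terms do not share a single dimension (kg·m²·s⁻²·K⁻¹ vs m²·s⁻²·K⁻¹).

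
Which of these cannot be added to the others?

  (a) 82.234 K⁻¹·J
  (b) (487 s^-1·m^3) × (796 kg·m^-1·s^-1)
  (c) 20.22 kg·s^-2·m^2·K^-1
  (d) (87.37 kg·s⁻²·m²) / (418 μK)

Expand each in SI base units:
  (a) J·K⁻¹ = N·m·K⁻¹ = kg·m²·s⁻²·K⁻¹
  (b) [m³·s⁻¹] · [kg·m⁻¹·s⁻¹] = kg·m²·s⁻²
  (c) kg·m²·s⁻²·K⁻¹
  (d) [kg·m²·s⁻²] / [K] = kg·m²·s⁻²·K⁻¹
All reduce to kg·m²·s⁻²·K⁻¹ except (b), which is kg·m²·s⁻².

(b)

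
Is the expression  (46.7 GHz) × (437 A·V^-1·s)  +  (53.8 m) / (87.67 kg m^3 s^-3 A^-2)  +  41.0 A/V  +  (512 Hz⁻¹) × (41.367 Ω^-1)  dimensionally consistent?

No

Expand each in SI base units:
  (46.7 GHz) × (437 A·V^-1·s):  [s⁻¹] · [kg⁻¹·m⁻²·s⁴·A²] = kg⁻¹·m⁻²·s³·A²
  (53.8 m) / (87.67 kg m^3 s^-3 A^-2):  [m] / [kg·m³·s⁻³·A⁻²] = kg⁻¹·m⁻²·s³·A²
  41.0 A/V:  A·V⁻¹ = A·(J·C⁻¹)⁻¹ = kg⁻¹·m⁻²·s³·A²
  (512 Hz⁻¹) × (41.367 Ω^-1):  [s] · [kg⁻¹·m⁻²·s³·A²] = kg⁻¹·m⁻²·s⁴·A²
The terms do not share a single dimension (kg⁻¹·m⁻²·s³·A² vs kg⁻¹·m⁻²·s⁴·A²).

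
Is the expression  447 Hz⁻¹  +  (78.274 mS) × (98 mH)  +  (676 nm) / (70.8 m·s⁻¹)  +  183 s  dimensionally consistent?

Yes

Expand each in SI base units:
  447 Hz⁻¹:  Hz⁻¹ = (s⁻¹)⁻¹ = s
  (78.274 mS) × (98 mH):  [kg⁻¹·m⁻²·s³·A²] · [kg·m²·s⁻²·A⁻²] = s
  (676 nm) / (70.8 m·s⁻¹):  [m] / [m·s⁻¹] = s
  183 s:  s
Every term reduces to s.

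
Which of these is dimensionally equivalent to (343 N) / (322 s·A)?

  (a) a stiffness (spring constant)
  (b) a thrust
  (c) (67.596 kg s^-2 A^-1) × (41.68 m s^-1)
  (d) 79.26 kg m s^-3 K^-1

Reference: [kg·m·s⁻²] / [s·A] = kg·m·s⁻³·A⁻¹.
Each option:
  (a) [stiffness (spring constant)] = kg·s⁻²
  (b) [thrust] = kg·m·s⁻²
  (c) [kg·s⁻²·A⁻¹] · [m·s⁻¹] = kg·m·s⁻³·A⁻¹  ← same
  (d) kg·m·s⁻³·K⁻¹
Only (c) matches kg·m·s⁻³·A⁻¹.

(c)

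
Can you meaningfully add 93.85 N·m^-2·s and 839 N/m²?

Work out the base dimensions of each:
  93.85 N·m^-2·s:  N·s·m⁻² = kg·m·s⁻²·s·m⁻² = kg·m⁻¹·s⁻¹
  839 N/m²:  N·m⁻² = kg·m·s⁻²·m⁻² = kg·m⁻¹·s⁻²
kg·m⁻¹·s⁻¹ ≠ kg·m⁻¹·s⁻², so they cannot be added.

No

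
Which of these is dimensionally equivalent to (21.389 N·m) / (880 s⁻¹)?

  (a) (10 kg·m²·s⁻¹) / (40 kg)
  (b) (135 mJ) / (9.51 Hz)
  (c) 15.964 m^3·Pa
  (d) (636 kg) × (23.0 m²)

Reference: [kg·m²·s⁻²] / [s⁻¹] = kg·m²·s⁻¹.
Each option:
  (a) [kg·m²·s⁻¹] / [kg] = m²·s⁻¹
  (b) [kg·m²·s⁻²] / [s⁻¹] = kg·m²·s⁻¹  ← same
  (c) Pa·m³ = N·m⁻²·m³ = kg·m²·s⁻²
  (d) [kg] · [m²] = kg·m²
Only (b) matches kg·m²·s⁻¹.

(b)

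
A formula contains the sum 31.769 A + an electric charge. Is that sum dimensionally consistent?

Work out the base dimensions of each:
  31.769 A:  A
  an electric charge:  [electric charge] = s·A
A ≠ s·A, so they cannot be added.

No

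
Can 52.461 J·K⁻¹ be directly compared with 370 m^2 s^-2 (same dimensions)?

No

Reduce each to base SI dimensions:
  52.461 J·K⁻¹:  J·K⁻¹ = N·m·K⁻¹ = kg·m²·s⁻²·K⁻¹
  370 m^2 s^-2:  m²·s⁻²
kg·m²·s⁻²·K⁻¹ ≠ m²·s⁻², so they cannot be added.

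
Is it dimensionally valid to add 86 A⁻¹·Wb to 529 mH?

Yes

Work out the base dimensions of each:
  86 A⁻¹·Wb:  Wb·A⁻¹ = V·s·A⁻¹ = kg·m²·s⁻²·A⁻²
  529 mH:  H = V·s·A⁻¹ = kg·m²·s⁻²·A⁻²
Both are kg·m²·s⁻²·A⁻², so they have the same dimensions and can be added.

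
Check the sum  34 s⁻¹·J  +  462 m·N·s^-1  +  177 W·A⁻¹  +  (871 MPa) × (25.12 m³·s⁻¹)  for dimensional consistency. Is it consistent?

No

Expand each in SI base units:
  34 s⁻¹·J:  J·s⁻¹ = N·m·s⁻¹ = kg·m²·s⁻³
  462 m·N·s^-1:  N·m·s⁻¹ = kg·m·s⁻²·m·s⁻¹ = kg·m²·s⁻³
  177 W·A⁻¹:  W·A⁻¹ = J·s⁻¹·A⁻¹ = kg·m²·s⁻³·A⁻¹
  (871 MPa) × (25.12 m³·s⁻¹):  [kg·m⁻¹·s⁻²] · [m³·s⁻¹] = kg·m²·s⁻³
The terms do not share a single dimension (kg·m²·s⁻³ vs kg·m²·s⁻³·A⁻¹).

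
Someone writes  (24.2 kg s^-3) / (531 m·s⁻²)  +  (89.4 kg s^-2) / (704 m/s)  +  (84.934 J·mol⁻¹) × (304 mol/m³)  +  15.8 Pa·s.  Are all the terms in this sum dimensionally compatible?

No

Expand each in SI base units:
  (24.2 kg s^-3) / (531 m·s⁻²):  [kg·s⁻³] / [m·s⁻²] = kg·m⁻¹·s⁻¹
  (89.4 kg s^-2) / (704 m/s):  [kg·s⁻²] / [m·s⁻¹] = kg·m⁻¹·s⁻¹
  (84.934 J·mol⁻¹) × (304 mol/m³):  [kg·m²·s⁻²·mol⁻¹] · [m⁻³·mol] = kg·m⁻¹·s⁻²
  15.8 Pa·s:  Pa·s = N·m⁻²·s = kg·m⁻¹·s⁻¹
The terms do not share a single dimension (kg·m⁻¹·s⁻² vs kg·m⁻¹·s⁻¹).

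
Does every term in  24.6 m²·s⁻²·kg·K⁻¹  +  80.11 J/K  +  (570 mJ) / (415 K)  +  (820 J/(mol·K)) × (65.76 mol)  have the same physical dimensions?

Reduce each to base SI dimensions:
  24.6 m²·s⁻²·kg·K⁻¹:  kg·m²·s⁻²·K⁻¹
  80.11 J/K:  J·K⁻¹ = N·m·K⁻¹ = kg·m²·s⁻²·K⁻¹
  (570 mJ) / (415 K):  [kg·m²·s⁻²] / [K] = kg·m²·s⁻²·K⁻¹
  (820 J/(mol·K)) × (65.76 mol):  [kg·m²·s⁻²·K⁻¹·mol⁻¹] · [mol] = kg·m²·s⁻²·K⁻¹
Every term reduces to kg·m²·s⁻²·K⁻¹.

Yes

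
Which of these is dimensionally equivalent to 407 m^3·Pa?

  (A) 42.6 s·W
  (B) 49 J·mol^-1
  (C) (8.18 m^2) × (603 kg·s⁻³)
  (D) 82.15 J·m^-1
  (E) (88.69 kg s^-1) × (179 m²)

Reference: Pa·m³ = N·m⁻²·m³ = kg·m²·s⁻².
Each option:
  (A) W·s = J·s⁻¹·s = kg·m²·s⁻²  ← same
  (B) J·mol⁻¹ = N·m·mol⁻¹ = kg·m²·s⁻²·mol⁻¹
  (C) [m²] · [kg·s⁻³] = kg·m²·s⁻³
  (D) J·m⁻¹ = N·m·m⁻¹ = kg·m·s⁻²
  (E) [kg·s⁻¹] · [m²] = kg·m²·s⁻¹
Only (A) matches kg·m²·s⁻².

(A)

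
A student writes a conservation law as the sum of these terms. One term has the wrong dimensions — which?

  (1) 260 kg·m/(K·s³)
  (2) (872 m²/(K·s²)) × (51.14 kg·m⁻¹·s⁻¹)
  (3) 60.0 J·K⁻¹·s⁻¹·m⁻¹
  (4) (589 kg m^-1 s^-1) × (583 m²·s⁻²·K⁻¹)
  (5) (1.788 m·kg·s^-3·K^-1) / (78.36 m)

Dimensions:
  (1) kg·m·s⁻³·K⁻¹
  (2) [m²·s⁻²·K⁻¹] · [kg·m⁻¹·s⁻¹] = kg·m·s⁻³·K⁻¹
  (3) J·s⁻¹·m⁻¹·K⁻¹ = N·m·s⁻¹·m⁻¹·K⁻¹ = kg·m·s⁻³·K⁻¹
  (4) [kg·m⁻¹·s⁻¹] · [m²·s⁻²·K⁻¹] = kg·m·s⁻³·K⁻¹
  (5) [kg·m·s⁻³·K⁻¹] / [m] = kg·s⁻³·K⁻¹
All reduce to kg·m·s⁻³·K⁻¹ except (5), which is kg·s⁻³·K⁻¹.

(5)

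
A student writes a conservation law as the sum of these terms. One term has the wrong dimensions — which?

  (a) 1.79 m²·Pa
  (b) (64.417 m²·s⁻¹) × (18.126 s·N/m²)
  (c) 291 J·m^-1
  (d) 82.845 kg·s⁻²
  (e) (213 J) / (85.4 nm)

In SI base units:
  (a) Pa·m² = N·m⁻²·m² = kg·m·s⁻²
  (b) [m²·s⁻¹] · [kg·m⁻¹·s⁻¹] = kg·m·s⁻²
  (c) J·m⁻¹ = N·m·m⁻¹ = kg·m·s⁻²
  (d) kg·s⁻²
  (e) [kg·m²·s⁻²] / [m] = kg·m·s⁻²
All reduce to kg·m·s⁻² except (d), which is kg·s⁻².

(d)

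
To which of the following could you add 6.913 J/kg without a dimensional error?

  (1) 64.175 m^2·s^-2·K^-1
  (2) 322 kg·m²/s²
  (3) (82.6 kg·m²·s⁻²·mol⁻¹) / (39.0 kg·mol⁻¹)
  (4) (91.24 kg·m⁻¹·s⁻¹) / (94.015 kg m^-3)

(3)

Reference: J·kg⁻¹ = N·m·kg⁻¹ = m²·s⁻².
Each option:
  (1) m²·s⁻²·K⁻¹
  (2) kg·m²·s⁻²
  (3) [kg·m²·s⁻²·mol⁻¹] / [kg·mol⁻¹] = m²·s⁻²  ← same
  (4) [kg·m⁻¹·s⁻¹] / [kg·m⁻³] = m²·s⁻¹
Only (3) matches m²·s⁻².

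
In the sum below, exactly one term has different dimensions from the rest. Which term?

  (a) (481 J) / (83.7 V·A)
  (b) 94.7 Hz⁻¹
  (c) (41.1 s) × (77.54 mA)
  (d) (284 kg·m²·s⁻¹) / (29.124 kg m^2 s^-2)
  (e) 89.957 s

In SI base units:
  (a) [kg·m²·s⁻²] / [kg·m²·s⁻³] = s
  (b) Hz⁻¹ = (s⁻¹)⁻¹ = s
  (c) [s] · [A] = s·A
  (d) [kg·m²·s⁻¹] / [kg·m²·s⁻²] = s
  (e) s
All reduce to s except (c), which is s·A.

(c)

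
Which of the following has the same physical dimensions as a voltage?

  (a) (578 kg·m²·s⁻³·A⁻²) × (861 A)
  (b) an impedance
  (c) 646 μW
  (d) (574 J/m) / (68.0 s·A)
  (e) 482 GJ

(a)

Reference: [voltage] = kg·m²·s⁻³·A⁻¹.
Each option:
  (a) [kg·m²·s⁻³·A⁻²] · [A] = kg·m²·s⁻³·A⁻¹  ← same
  (b) [impedance] = kg·m²·s⁻³·A⁻²
  (c) W = J·s⁻¹ = kg·m²·s⁻³
  (d) [kg·m·s⁻²] / [s·A] = kg·m·s⁻³·A⁻¹
  (e) J = N·m = kg·m²·s⁻²
Only (a) matches kg·m²·s⁻³·A⁻¹.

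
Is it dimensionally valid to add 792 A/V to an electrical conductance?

Yes

Expand each in SI base units:
  792 A/V:  A·V⁻¹ = A·(J·C⁻¹)⁻¹ = kg⁻¹·m⁻²·s³·A²
  an electrical conductance:  [electrical conductance] = kg⁻¹·m⁻²·s³·A²
Both are kg⁻¹·m⁻²·s³·A², so they have the same dimensions and can be added.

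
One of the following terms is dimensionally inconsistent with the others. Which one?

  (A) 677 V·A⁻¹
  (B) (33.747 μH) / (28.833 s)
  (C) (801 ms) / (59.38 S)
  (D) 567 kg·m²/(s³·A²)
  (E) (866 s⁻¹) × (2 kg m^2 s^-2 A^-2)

(C)

In SI base units:
  (A) V·A⁻¹ = J·C⁻¹·A⁻¹ = kg·m²·s⁻³·A⁻²
  (B) [kg·m²·s⁻²·A⁻²] / [s] = kg·m²·s⁻³·A⁻²
  (C) [s] / [kg⁻¹·m⁻²·s³·A²] = kg·m²·s⁻²·A⁻²
  (D) kg·m²·s⁻³·A⁻²
  (E) [s⁻¹] · [kg·m²·s⁻²·A⁻²] = kg·m²·s⁻³·A⁻²
All reduce to kg·m²·s⁻³·A⁻² except (C), which is kg·m²·s⁻²·A⁻².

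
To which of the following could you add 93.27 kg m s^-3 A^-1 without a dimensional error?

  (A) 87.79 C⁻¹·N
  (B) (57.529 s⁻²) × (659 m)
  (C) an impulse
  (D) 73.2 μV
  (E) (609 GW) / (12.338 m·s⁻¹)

Reference: kg·m·s⁻³·A⁻¹.
Each option:
  (A) N·C⁻¹ = kg·m·s⁻²·(s·A)⁻¹ = kg·m·s⁻³·A⁻¹  ← same
  (B) [s⁻²] · [m] = m·s⁻²
  (C) [impulse] = kg·m·s⁻¹
  (D) V = J·C⁻¹ = kg·m²·s⁻³·A⁻¹
  (E) [kg·m²·s⁻³] / [m·s⁻¹] = kg·m·s⁻²
Only (A) matches kg·m·s⁻³·A⁻¹.

(A)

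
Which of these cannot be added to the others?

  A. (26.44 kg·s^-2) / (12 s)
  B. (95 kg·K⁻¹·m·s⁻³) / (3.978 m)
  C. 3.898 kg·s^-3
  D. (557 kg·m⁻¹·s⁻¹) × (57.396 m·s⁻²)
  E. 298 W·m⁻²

Work out the base dimensions of each:
  A. [kg·s⁻²] / [s] = kg·s⁻³
  B. [kg·m·s⁻³·K⁻¹] / [m] = kg·s⁻³·K⁻¹
  C. kg·s⁻³
  D. [kg·m⁻¹·s⁻¹] · [m·s⁻²] = kg·s⁻³
  E. W·m⁻² = J·s⁻¹·m⁻² = kg·s⁻³
All reduce to kg·s⁻³ except B., which is kg·s⁻³·K⁻¹.

B.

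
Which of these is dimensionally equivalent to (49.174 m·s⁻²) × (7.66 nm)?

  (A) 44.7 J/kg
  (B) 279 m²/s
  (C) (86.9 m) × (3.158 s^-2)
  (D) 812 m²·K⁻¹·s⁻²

(A)

Reference: [m·s⁻²] · [m] = m²·s⁻².
Each option:
  (A) J·kg⁻¹ = N·m·kg⁻¹ = m²·s⁻²  ← same
  (B) m²·s⁻¹
  (C) [m] · [s⁻²] = m·s⁻²
  (D) m²·s⁻²·K⁻¹
Only (A) matches m²·s⁻².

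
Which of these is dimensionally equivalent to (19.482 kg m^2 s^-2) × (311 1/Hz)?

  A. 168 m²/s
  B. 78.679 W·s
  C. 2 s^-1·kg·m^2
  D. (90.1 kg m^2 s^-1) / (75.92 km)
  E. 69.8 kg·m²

C.

Reference: [kg·m²·s⁻²] · [s] = kg·m²·s⁻¹.
Each option:
  A. m²·s⁻¹
  B. W·s = J·s⁻¹·s = kg·m²·s⁻²
  C. kg·m²·s⁻¹  ← same
  D. [kg·m²·s⁻¹] / [m] = kg·m·s⁻¹
  E. kg·m²
Only C. matches kg·m²·s⁻¹.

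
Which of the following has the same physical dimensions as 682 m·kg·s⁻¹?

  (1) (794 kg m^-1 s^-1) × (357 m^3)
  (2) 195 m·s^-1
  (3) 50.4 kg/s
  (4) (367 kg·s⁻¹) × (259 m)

(4)

Reference: kg·m·s⁻¹.
Each option:
  (1) [kg·m⁻¹·s⁻¹] · [m³] = kg·m²·s⁻¹
  (2) m·s⁻¹
  (3) kg·s⁻¹
  (4) [kg·s⁻¹] · [m] = kg·m·s⁻¹  ← same
Only (4) matches kg·m·s⁻¹.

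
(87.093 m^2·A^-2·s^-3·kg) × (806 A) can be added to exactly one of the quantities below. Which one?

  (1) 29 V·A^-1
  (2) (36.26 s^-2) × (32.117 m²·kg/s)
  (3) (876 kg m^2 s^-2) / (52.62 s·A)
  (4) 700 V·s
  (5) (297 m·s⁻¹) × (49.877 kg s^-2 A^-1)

Reference: [kg·m²·s⁻³·A⁻²] · [A] = kg·m²·s⁻³·A⁻¹.
Each option:
  (1) V·A⁻¹ = J·C⁻¹·A⁻¹ = kg·m²·s⁻³·A⁻²
  (2) [s⁻²] · [kg·m²·s⁻¹] = kg·m²·s⁻³
  (3) [kg·m²·s⁻²] / [s·A] = kg·m²·s⁻³·A⁻¹  ← same
  (4) V·s = J·C⁻¹·s = kg·m²·s⁻²·A⁻¹
  (5) [m·s⁻¹] · [kg·s⁻²·A⁻¹] = kg·m·s⁻³·A⁻¹
Only (3) matches kg·m²·s⁻³·A⁻¹.

(3)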